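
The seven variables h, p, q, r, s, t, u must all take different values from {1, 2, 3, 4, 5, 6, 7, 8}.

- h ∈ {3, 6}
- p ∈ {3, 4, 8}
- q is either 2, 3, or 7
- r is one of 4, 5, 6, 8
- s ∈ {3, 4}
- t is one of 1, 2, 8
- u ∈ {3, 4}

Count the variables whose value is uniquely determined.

s and u between them cover only {3, 4} — a naked pair. Remove those values from h, p, q, r.
h has just one choice, so h = 6. So r can't be 6.
p's domain is down to {8}, so p = 8. Eliminate 8 elsewhere: r, t.
That leaves r = 5.
Determined: h=6, p=8, r=5. The other variables each still have more than one consistent value. That makes 3.

3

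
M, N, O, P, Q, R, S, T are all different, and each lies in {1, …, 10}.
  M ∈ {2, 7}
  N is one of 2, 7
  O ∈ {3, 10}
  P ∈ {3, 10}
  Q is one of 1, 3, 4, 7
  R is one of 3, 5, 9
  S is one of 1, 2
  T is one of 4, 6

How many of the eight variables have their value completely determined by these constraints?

The 2 variables M and N are confined to {2, 7}, which locks those values in; drop them from Q, S.
S's domain is down to {1}, so S = 1. Strike 1 from Q.
O and P between them cover only {3, 10} — a naked pair. Remove those values from Q, R.
Q has just one choice, so Q = 4. Remove 4 from T.
That leaves T = 6.
Determined: Q=4, S=1, T=6. The other variables each still have more than one consistent value. That makes 3.

3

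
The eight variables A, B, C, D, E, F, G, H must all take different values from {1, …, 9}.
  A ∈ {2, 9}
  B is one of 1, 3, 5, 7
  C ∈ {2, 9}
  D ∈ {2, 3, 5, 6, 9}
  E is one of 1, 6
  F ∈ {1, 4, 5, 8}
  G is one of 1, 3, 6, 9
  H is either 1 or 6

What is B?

A and C between them cover only {2, 9} — a naked pair. Remove those values from D, G.
E and H between them cover only {1, 6} — a naked pair. Remove those values from B, D, F, G.
G's domain is down to {3}, so G = 3. So B, D can't be 3.
D's domain is down to {5}, so D = 5. Strike 5 from B, F.
So B = 7.

7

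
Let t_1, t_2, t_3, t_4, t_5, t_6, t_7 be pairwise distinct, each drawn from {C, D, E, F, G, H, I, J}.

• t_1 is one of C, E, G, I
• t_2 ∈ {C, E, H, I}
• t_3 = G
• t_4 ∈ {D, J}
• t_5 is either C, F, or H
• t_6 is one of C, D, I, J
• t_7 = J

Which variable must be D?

t_3's domain is down to {G}, so t_3 = G. So t_1 can't be G.
That leaves t_7 = J. Remove J from t_4, t_6.
So D goes to t_4.

t_4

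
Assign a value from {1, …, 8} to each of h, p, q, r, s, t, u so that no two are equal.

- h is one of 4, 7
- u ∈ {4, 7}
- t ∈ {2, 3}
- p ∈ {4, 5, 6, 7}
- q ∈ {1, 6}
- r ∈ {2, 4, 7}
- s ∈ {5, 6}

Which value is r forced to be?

The 7 variables draw from only 7 values {1, 2, 3, 4, 5, 6, 7}, so each is used; only q can be 1, hence q = 1.
The 6 still-open variables draw from only 6 values {2, 3, 4, 5, 6, 7}, so each is used; only t can be 3, hence t = 3.
Among the 5 still-open variables, 2 fits only r (and all 5 values in {2, 4, 5, 6, 7} must be used), so r = 2.

2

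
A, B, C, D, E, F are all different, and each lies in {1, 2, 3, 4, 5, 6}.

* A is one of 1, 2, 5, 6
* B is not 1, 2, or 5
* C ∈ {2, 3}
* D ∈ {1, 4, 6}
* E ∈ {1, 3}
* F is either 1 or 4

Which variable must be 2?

The 6 variables draw from only 6 values {1, 2, 3, 4, 5, 6}, so each is used; only A can be 5, hence A = 5.
Among the 5 still-open variables, 2 fits only C (and all 5 values in {1, 2, 3, 4, 6} must be used), so C = 2.

C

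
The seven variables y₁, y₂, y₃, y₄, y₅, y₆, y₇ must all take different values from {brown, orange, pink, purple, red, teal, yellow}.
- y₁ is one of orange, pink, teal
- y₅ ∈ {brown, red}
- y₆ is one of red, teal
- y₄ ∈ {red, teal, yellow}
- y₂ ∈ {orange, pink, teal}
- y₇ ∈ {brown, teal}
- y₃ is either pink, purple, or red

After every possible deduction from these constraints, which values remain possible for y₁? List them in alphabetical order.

Among the 7 variables, purple fits only y₃ (and all 7 values in {brown, orange, pink, purple, red, teal, yellow} must be used), so y₃ = purple.
The 6 still-open variables together cover exactly {brown, orange, pink, red, teal, yellow} — 6 values for 6 variables — and yellow appears only in y₄'s list, so y₄ = yellow.
y₅, y₆, y₇ share exactly the 3 values {brown, red, teal}; by pigeonhole those values go to them, so strike brown, red, teal from y₁, y₂.
No further eliminations apply; y₁ can still be any of orange, pink.

orange, pink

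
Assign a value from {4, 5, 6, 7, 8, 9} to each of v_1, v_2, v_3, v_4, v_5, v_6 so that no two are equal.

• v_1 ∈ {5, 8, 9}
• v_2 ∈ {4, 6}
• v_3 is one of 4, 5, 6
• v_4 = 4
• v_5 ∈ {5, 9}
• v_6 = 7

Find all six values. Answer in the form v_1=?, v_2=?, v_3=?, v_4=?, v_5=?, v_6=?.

v_1=8, v_2=6, v_3=5, v_4=4, v_5=9, v_6=7

v_4 has just one choice, so v_4 = 4. Strike 4 from v_2, v_3.
v_6 must be 7 (only option left).
v_2 must be 6 (only option left). Remove 6 from v_3.
v_3 has just one choice, so v_3 = 5. Remove 5 from v_1, v_5.
That leaves v_5 = 9. Strike 9 from v_1.
That leaves v_1 = 8.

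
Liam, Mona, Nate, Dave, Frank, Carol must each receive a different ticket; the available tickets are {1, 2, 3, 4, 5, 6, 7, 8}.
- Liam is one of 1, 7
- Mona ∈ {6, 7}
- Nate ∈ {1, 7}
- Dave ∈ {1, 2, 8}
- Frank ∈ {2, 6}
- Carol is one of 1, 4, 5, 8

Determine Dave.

8

Liam and Nate share exactly the 2 values {1, 7}; by pigeonhole those values go to them, so strike 1, 7 from Mona, Dave, Carol.
That leaves Mona = 6. Remove 6 from Frank.
Frank must be 2 (only option left). Remove 2 from Dave.
So Dave = 8.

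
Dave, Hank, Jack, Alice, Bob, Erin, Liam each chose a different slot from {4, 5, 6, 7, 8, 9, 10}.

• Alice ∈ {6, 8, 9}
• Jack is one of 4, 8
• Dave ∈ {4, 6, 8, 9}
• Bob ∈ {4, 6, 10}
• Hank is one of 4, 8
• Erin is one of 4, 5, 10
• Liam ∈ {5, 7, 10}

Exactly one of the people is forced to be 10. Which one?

Among the 7 variables, 7 fits only Liam (and all 7 values in {4, 5, 6, 7, 8, 9, 10} must be used), so Liam = 7.
Among the 6 still-open variables, 5 fits only Erin (and all 6 values in {4, 5, 6, 8, 9, 10} must be used), so Erin = 5.
The 5 still-open variables together cover exactly {4, 6, 8, 9, 10} — 5 values for 5 variables — and 10 appears only in Bob's list, so Bob = 10.

Bob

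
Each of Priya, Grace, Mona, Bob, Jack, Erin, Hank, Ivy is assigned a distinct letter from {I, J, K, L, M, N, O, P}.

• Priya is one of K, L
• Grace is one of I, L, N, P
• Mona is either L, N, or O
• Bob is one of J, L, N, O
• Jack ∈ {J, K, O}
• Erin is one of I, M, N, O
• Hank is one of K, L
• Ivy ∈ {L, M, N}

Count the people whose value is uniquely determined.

3

The 8 variables together cover exactly {I, J, K, L, M, N, O, P} — 8 values for 8 variables — and P appears only in Grace's list, so Grace = P.
Among the 7 still-open variables, I fits only Erin (and all 7 values in {I, J, K, L, M, N, O} must be used), so Erin = I.
The 6 still-open variables draw from only 6 values {J, K, L, M, N, O}, so each is used; only Ivy can be M, hence Ivy = M.
The 2 variables Priya and Hank are confined to {K, L}, which locks those values in; drop them from Mona, Bob, Jack.
Determined: Grace=P, Erin=I, Ivy=M. The other people each still have more than one consistent value. That makes 3.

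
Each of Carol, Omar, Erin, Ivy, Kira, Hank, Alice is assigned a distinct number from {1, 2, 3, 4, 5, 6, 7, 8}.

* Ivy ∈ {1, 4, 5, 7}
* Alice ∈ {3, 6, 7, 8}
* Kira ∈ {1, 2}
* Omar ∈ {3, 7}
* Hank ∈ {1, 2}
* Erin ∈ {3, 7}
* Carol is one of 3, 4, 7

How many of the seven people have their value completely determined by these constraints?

2

Omar and Erin between them cover only {3, 7} — a naked pair. Remove those values from Carol, Ivy, Alice.
Carol's domain is down to {4}, so Carol = 4. So Ivy can't be 4.
Kira and Hank share exactly the 2 values {1, 2}; by pigeonhole those values go to them, so strike 1, 2 from Ivy.
That leaves Ivy = 5.
Determined: Carol=4, Ivy=5. The other people each still have more than one consistent value. That makes 2.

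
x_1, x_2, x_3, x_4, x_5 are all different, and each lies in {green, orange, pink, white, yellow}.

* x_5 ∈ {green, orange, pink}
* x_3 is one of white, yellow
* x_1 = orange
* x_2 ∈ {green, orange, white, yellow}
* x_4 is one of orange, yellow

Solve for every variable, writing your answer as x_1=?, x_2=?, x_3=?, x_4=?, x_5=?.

x_1 must be orange (only option left). Remove orange from x_2, x_4, x_5.
x_4's domain is down to {yellow}, so x_4 = yellow. Remove yellow from x_2, x_3.
x_3's domain is down to {white}, so x_3 = white. Remove white from x_2.
x_2's domain is down to {green}, so x_2 = green. Strike green from x_5.
x_5 must be pink (only option left).

x_1=orange, x_2=green, x_3=white, x_4=yellow, x_5=pink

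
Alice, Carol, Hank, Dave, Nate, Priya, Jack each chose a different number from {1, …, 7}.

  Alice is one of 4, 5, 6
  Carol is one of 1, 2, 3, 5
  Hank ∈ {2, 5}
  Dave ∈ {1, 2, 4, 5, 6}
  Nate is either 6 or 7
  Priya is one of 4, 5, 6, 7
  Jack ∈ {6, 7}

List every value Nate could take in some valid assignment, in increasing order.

Among the 7 variables, 3 fits only Carol (and all 7 values in {1, 2, 3, 4, 5, 6, 7} must be used), so Carol = 3.
Among the 6 still-open variables, 1 fits only Dave (and all 6 values in {1, 2, 4, 5, 6, 7} must be used), so Dave = 1.
Among the 5 still-open variables, 2 fits only Hank (and all 5 values in {2, 4, 5, 6, 7} must be used), so Hank = 2.
Nate and Jack share exactly the 2 values {6, 7}; by pigeonhole those values go to them, so strike 6, 7 from Alice, Priya.
No further eliminations apply; Nate can still be any of 6, 7.

6, 7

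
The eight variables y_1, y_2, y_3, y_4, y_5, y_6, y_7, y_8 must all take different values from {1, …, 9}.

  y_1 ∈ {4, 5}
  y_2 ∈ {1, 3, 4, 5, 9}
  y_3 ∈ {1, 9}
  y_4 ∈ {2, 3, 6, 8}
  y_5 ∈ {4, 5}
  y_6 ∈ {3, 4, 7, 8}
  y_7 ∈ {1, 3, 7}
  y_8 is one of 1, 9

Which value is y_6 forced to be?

y_1 and y_5 share exactly the 2 values {4, 5}; by pigeonhole those values go to them, so strike 4, 5 from y_2, y_6.
y_3 and y_8 share exactly the 2 values {1, 9}; by pigeonhole those values go to them, so strike 1, 9 from y_2, y_7.
That leaves y_2 = 3. So y_4, y_6, y_7 can't be 3.
y_7 has just one choice, so y_7 = 7. Strike 7 from y_6.
So y_6 = 8.

8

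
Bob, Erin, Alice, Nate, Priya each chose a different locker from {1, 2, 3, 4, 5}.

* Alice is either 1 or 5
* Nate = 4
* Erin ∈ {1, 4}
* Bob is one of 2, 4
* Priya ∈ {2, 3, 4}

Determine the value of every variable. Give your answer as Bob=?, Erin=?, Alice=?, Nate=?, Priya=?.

Bob=2, Erin=1, Alice=5, Nate=4, Priya=3

Nate has just one choice, so Nate = 4. So Bob, Erin, Priya can't be 4.
Bob's domain is down to {2}, so Bob = 2. Remove 2 from Priya.
Erin's domain is down to {1}, so Erin = 1. Remove 1 from Alice.
Alice's domain is down to {5}, so Alice = 5.
Priya's domain is down to {3}, so Priya = 3.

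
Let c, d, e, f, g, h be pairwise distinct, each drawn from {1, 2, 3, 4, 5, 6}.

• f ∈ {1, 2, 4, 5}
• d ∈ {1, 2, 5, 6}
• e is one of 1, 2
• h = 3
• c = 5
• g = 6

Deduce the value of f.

c has just one choice, so c = 5. So d, f can't be 5.
g's domain is down to {6}, so g = 6. Strike 6 from d.
h's domain is down to {3}, so h = 3.
The 3 still-open variables draw from only 3 values {1, 2, 4}, so each is used; only f can be 4, hence f = 4.

4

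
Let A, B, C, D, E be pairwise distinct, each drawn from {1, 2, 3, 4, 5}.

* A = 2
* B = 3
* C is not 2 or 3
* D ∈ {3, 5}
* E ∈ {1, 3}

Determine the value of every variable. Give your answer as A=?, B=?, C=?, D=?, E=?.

A has just one choice, so A = 2.
That leaves B = 3. So D, E can't be 3.
D's domain is down to {5}, so D = 5. Remove 5 from C.
E's domain is down to {1}, so E = 1. So C can't be 1.
That leaves C = 4.

A=2, B=3, C=4, D=5, E=1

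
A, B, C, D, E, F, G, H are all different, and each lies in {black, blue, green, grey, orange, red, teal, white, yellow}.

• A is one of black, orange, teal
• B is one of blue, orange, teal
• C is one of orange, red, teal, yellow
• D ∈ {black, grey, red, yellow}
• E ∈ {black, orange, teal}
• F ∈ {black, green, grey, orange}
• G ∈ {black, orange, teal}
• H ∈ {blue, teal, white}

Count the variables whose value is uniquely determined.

2

A, E, G share exactly the 3 values {black, orange, teal}; by pigeonhole those values go to them, so strike black, orange, teal from B, C, D, F, H.
B must be blue (only option left). Remove blue from H.
H must be white (only option left).
Determined: B=blue, H=white. The other variables each still have more than one consistent value. That makes 2.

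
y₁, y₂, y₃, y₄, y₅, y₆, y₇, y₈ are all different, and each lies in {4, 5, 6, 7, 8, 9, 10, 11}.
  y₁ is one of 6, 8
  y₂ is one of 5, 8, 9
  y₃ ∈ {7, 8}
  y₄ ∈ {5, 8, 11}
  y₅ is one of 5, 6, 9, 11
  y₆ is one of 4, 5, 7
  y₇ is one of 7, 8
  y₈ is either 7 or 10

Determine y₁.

The 8 variables together cover exactly {4, 5, 6, 7, 8, 9, 10, 11} — 8 values for 8 variables — and 4 appears only in y₆'s list, so y₆ = 4.
Among the 7 still-open variables, 10 fits only y₈ (and all 7 values in {5, 6, 7, 8, 9, 10, 11} must be used), so y₈ = 10.
y₃ and y₇ between them cover only {7, 8} — a naked pair. Remove those values from y₁, y₂, y₄.
So y₁ = 6.

6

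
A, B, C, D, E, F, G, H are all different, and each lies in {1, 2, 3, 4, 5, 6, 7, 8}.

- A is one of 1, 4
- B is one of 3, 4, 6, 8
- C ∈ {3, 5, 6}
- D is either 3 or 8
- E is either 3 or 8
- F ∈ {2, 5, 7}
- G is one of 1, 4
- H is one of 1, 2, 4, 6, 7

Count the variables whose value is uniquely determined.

2

A and G share exactly the 2 values {1, 4}; by pigeonhole those values go to them, so strike 1, 4 from B, H.
The 2 variables D and E are confined to {3, 8}, which locks those values in; drop them from B, C.
B's domain is down to {6}, so B = 6. Remove 6 from C, H.
C must be 5 (only option left). Remove 5 from F.
Determined: B=6, C=5. The other variables each still have more than one consistent value. That makes 2.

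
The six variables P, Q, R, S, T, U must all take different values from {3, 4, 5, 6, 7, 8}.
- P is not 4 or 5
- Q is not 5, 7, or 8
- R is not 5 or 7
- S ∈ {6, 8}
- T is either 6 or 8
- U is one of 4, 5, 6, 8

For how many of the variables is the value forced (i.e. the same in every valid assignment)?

2

Among the 6 variables, 5 fits only U (and all 6 values in {3, 4, 5, 6, 7, 8} must be used), so U = 5.
Among the 5 still-open variables, 7 fits only P (and all 5 values in {3, 4, 6, 7, 8} must be used), so P = 7.
The 2 variables S and T are confined to {6, 8}, which locks those values in; drop them from Q, R.
Determined: P=7, U=5. The other variables each still have more than one consistent value. That makes 2.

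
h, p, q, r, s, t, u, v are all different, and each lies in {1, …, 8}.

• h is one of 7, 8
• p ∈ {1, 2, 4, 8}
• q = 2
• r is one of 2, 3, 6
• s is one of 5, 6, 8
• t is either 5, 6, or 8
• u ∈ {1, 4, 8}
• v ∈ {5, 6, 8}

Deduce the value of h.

q must be 2 (only option left). Eliminate 2 elsewhere: p, r.
The 7 still-open variables together cover exactly {1, 3, 4, 5, 6, 7, 8} — 7 values for 7 variables — and 3 appears only in r's list, so r = 3.
The 6 still-open variables together cover exactly {1, 4, 5, 6, 7, 8} — 6 values for 6 variables — and 7 appears only in h's list, so h = 7.

7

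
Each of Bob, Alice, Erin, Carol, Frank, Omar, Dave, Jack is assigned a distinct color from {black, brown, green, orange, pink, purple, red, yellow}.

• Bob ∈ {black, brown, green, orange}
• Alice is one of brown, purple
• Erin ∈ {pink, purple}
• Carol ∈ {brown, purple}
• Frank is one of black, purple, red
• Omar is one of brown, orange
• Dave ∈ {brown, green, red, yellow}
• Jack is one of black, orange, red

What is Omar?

The 8 variables draw from only 8 values {black, brown, green, orange, pink, purple, red, yellow}, so each is used; only Erin can be pink, hence Erin = pink.
The 7 still-open variables draw from only 7 values {black, brown, green, orange, purple, red, yellow}, so each is used; only Dave can be yellow, hence Dave = yellow.
Among the 6 still-open variables, green fits only Bob (and all 6 values in {black, brown, green, orange, purple, red} must be used), so Bob = green.
Alice and Carol between them cover only {brown, purple} — a naked pair. Remove those values from Frank, Omar.
So Omar = orange.

orange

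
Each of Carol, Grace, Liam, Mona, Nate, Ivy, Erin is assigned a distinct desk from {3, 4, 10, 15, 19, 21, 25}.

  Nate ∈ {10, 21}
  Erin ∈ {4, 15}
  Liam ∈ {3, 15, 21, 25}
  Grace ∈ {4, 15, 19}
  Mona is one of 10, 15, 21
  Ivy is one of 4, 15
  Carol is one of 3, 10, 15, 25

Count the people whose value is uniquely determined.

The 7 variables together cover exactly {3, 4, 10, 15, 19, 21, 25} — 7 values for 7 variables — and 19 appears only in Grace's list, so Grace = 19.
The 2 variables Ivy and Erin are confined to {4, 15}, which locks those values in; drop them from Carol, Liam, Mona.
The 2 variables Mona and Nate are confined to {10, 21}, which locks those values in; drop them from Carol, Liam.
Determined: Grace=19. The other people each still have more than one consistent value. That makes 1.

1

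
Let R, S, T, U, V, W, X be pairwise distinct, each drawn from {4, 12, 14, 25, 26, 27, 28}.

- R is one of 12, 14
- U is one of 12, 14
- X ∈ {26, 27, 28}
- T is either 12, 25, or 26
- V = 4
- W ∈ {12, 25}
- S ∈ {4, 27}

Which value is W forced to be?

V's domain is down to {4}, so V = 4. Eliminate 4 elsewhere: S.
S has just one choice, so S = 27. Eliminate 27 elsewhere: X.
The 5 still-open variables together cover exactly {12, 14, 25, 26, 28} — 5 values for 5 variables — and 28 appears only in X's list, so X = 28.
Among the 4 still-open variables, 26 fits only T (and all 4 values in {12, 14, 25, 26} must be used), so T = 26.
The 3 still-open variables draw from only 3 values {12, 14, 25}, so each is used; only W can be 25, hence W = 25.

25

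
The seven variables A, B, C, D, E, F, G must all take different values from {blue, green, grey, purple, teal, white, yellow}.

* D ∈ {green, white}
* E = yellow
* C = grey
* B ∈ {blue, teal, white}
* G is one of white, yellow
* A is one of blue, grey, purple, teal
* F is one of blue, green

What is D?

green

C's domain is down to {grey}, so C = grey. Eliminate grey elsewhere: A.
E must be yellow (only option left). So G can't be yellow.
G has just one choice, so G = white. Strike white from B, D.
So D = green.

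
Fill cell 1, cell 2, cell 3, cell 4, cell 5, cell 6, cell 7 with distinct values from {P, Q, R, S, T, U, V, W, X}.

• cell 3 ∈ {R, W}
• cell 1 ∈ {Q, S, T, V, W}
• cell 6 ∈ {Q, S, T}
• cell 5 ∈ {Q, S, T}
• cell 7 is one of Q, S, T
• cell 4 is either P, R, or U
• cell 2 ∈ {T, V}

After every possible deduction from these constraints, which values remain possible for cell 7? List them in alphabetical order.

The 3 variables cell 5, cell 6, cell 7 are confined to {Q, S, T}, which locks those values in; drop them from cell 1, cell 2.
That leaves cell 2 = V. Eliminate V elsewhere: cell 1.
cell 1 must be W (only option left). Remove W from cell 3.
cell 3 has just one choice, so cell 3 = R. Eliminate R elsewhere: cell 4.
No further eliminations apply; cell 7 can still be any of Q, S, T.

Q, S, T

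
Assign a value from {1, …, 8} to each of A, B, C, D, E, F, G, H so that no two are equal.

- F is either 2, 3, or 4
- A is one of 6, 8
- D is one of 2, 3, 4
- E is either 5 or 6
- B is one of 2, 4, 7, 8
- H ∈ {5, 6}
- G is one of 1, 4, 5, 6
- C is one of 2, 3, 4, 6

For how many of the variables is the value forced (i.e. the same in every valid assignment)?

3

The 8 variables together cover exactly {1, 2, 3, 4, 5, 6, 7, 8} — 8 values for 8 variables — and 1 appears only in G's list, so G = 1.
Among the 7 still-open variables, 7 fits only B (and all 7 values in {2, 3, 4, 5, 6, 7, 8} must be used), so B = 7.
The 6 still-open variables draw from only 6 values {2, 3, 4, 5, 6, 8}, so each is used; only A can be 8, hence A = 8.
E and H share exactly the 2 values {5, 6}; by pigeonhole those values go to them, so strike 5, 6 from C.
Determined: A=8, B=7, G=1. The other variables each still have more than one consistent value. That makes 3.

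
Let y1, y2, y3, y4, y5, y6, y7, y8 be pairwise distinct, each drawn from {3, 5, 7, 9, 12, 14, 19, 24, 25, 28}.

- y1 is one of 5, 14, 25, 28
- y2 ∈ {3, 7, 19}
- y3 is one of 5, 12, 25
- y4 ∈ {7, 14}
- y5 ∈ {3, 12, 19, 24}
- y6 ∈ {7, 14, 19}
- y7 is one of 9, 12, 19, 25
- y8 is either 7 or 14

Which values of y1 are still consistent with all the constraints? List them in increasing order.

5, 25, 28

y4 and y8 between them cover only {7, 14} — a naked pair. Remove those values from y1, y2, y6.
y6's domain is down to {19}, so y6 = 19. Strike 19 from y2, y5, y7.
That leaves y2 = 3. Strike 3 from y5.
No further eliminations apply; y1 can still be any of 5, 25, 28.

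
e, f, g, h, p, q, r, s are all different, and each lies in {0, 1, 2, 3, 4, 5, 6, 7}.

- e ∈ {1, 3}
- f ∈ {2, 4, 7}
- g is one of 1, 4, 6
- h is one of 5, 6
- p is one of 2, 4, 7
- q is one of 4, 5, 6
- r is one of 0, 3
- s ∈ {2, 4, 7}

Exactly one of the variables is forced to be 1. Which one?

g

Among the 8 variables, 0 fits only r (and all 8 values in {0, 1, 2, 3, 4, 5, 6, 7} must be used), so r = 0.
Among the 7 still-open variables, 3 fits only e (and all 7 values in {1, 2, 3, 4, 5, 6, 7} must be used), so e = 3.
Among the 6 still-open variables, 1 fits only g (and all 6 values in {1, 2, 4, 5, 6, 7} must be used), so g = 1.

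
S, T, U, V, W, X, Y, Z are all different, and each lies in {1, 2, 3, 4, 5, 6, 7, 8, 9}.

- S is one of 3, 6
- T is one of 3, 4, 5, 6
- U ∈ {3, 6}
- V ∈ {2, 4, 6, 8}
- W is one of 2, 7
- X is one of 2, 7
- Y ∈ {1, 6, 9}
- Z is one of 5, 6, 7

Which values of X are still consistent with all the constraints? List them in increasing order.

2, 7

The 2 variables S and U are confined to {3, 6}, which locks those values in; drop them from T, V, Y, Z.
W and X between them cover only {2, 7} — a naked pair. Remove those values from V, Z.
Z must be 5 (only option left). So T can't be 5.
That leaves T = 4. Strike 4 from V.
V must be 8 (only option left).
No further eliminations apply; X can still be any of 2, 7.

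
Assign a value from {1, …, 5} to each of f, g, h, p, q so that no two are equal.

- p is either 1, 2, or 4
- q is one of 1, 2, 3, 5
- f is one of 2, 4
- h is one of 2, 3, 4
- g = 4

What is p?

1

g must be 4 (only option left). Eliminate 4 elsewhere: f, h, p.
That leaves f = 2. Strike 2 from h, p, q.
So p = 1.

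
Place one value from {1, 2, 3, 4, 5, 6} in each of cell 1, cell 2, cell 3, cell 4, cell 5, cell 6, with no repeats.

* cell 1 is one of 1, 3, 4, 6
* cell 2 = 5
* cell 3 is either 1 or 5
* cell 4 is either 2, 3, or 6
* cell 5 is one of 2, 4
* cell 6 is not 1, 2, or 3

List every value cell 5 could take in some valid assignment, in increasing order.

cell 2 must be 5 (only option left). Strike 5 from cell 3, cell 6.
cell 3 must be 1 (only option left). Eliminate 1 elsewhere: cell 1.
No further eliminations apply; cell 5 can still be any of 2, 4.

2, 4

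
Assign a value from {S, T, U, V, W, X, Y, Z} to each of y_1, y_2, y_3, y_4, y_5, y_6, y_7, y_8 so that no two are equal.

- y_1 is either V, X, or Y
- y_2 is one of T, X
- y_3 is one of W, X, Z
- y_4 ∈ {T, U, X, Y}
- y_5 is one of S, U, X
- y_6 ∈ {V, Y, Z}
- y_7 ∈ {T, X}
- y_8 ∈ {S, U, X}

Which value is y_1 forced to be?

The 8 variables together cover exactly {S, T, U, V, W, X, Y, Z} — 8 values for 8 variables — and W appears only in y_3's list, so y_3 = W.
The 7 still-open variables draw from only 7 values {S, T, U, V, X, Y, Z}, so each is used; only y_6 can be Z, hence y_6 = Z.
The 6 still-open variables draw from only 6 values {S, T, U, V, X, Y}, so each is used; only y_1 can be V, hence y_1 = V.

V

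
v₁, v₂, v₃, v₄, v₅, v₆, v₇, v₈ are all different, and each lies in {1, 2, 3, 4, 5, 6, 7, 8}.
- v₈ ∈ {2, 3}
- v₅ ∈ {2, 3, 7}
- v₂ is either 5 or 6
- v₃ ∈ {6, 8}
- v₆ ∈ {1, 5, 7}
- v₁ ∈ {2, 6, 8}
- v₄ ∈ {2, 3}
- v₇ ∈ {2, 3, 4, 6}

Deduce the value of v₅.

Among the 8 variables, 1 fits only v₆ (and all 8 values in {1, 2, 3, 4, 5, 6, 7, 8} must be used), so v₆ = 1.
Among the 7 still-open variables, 4 fits only v₇ (and all 7 values in {2, 3, 4, 5, 6, 7, 8} must be used), so v₇ = 4.
The 6 still-open variables together cover exactly {2, 3, 5, 6, 7, 8} — 6 values for 6 variables — and 5 appears only in v₂'s list, so v₂ = 5.
Among the 5 still-open variables, 7 fits only v₅ (and all 5 values in {2, 3, 6, 7, 8} must be used), so v₅ = 7.

7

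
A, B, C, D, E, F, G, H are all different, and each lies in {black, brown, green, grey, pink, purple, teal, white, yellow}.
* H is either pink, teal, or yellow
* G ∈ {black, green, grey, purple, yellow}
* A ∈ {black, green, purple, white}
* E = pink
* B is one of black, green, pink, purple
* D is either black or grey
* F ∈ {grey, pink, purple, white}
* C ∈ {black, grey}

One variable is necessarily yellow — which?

E's domain is down to {pink}, so E = pink. So B, F, H can't be pink.
The 7 still-open variables draw from only 7 values {black, green, grey, purple, teal, white, yellow}, so each is used; only H can be teal, hence H = teal.
The 6 still-open variables together cover exactly {black, green, grey, purple, white, yellow} — 6 values for 6 variables — and yellow appears only in G's list, so G = yellow.

G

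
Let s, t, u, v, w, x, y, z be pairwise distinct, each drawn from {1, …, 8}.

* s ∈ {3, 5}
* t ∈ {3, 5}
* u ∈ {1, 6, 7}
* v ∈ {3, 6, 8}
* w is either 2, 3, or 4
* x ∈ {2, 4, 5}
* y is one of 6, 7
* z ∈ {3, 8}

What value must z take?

The 8 variables together cover exactly {1, 2, 3, 4, 5, 6, 7, 8} — 8 values for 8 variables — and 1 appears only in u's list, so u = 1.
The 7 still-open variables draw from only 7 values {2, 3, 4, 5, 6, 7, 8}, so each is used; only y can be 7, hence y = 7.
The 6 still-open variables together cover exactly {2, 3, 4, 5, 6, 8} — 6 values for 6 variables — and 6 appears only in v's list, so v = 6.
Among the 5 still-open variables, 8 fits only z (and all 5 values in {2, 3, 4, 5, 8} must be used), so z = 8.

8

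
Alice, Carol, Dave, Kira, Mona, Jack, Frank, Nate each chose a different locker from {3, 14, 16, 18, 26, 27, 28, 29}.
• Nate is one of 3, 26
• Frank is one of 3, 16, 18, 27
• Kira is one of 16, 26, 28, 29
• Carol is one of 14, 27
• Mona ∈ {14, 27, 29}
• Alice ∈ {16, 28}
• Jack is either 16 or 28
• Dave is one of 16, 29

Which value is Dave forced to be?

29

Among the 8 variables, 18 fits only Frank (and all 8 values in {3, 14, 16, 18, 26, 27, 28, 29} must be used), so Frank = 18.
The 7 still-open variables draw from only 7 values {3, 14, 16, 26, 27, 28, 29}, so each is used; only Nate can be 3, hence Nate = 3.
Among the 6 still-open variables, 26 fits only Kira (and all 6 values in {14, 16, 26, 27, 28, 29} must be used), so Kira = 26.
Alice and Jack share exactly the 2 values {16, 28}; by pigeonhole those values go to them, so strike 16, 28 from Dave.
So Dave = 29.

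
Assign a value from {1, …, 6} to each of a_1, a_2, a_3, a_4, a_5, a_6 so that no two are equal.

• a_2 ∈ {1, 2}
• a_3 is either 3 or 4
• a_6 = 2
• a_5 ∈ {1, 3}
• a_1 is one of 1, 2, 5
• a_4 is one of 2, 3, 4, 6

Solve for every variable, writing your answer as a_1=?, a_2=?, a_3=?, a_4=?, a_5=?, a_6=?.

a_1=5, a_2=1, a_3=4, a_4=6, a_5=3, a_6=2

a_6 must be 2 (only option left). Eliminate 2 elsewhere: a_1, a_2, a_4.
That leaves a_2 = 1. Strike 1 from a_1, a_5.
a_5 has just one choice, so a_5 = 3. Strike 3 from a_3, a_4.
That leaves a_1 = 5.
a_3's domain is down to {4}, so a_3 = 4. So a_4 can't be 4.
a_4 must be 6 (only option left).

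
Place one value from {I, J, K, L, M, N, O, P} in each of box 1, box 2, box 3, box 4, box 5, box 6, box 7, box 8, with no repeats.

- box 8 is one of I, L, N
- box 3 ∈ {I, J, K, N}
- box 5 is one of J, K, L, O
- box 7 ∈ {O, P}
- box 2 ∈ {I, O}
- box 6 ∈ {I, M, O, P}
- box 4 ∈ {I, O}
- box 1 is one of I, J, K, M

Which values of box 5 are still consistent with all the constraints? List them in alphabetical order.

box 2 and box 4 share exactly the 2 values {I, O}; by pigeonhole those values go to them, so strike I, O from box 1, box 3, box 5, box 6, box 7, box 8.
box 7 must be P (only option left). So box 6 can't be P.
box 6's domain is down to {M}, so box 6 = M. Strike M from box 1.
No further eliminations apply; box 5 can still be any of J, K, L.

J, K, L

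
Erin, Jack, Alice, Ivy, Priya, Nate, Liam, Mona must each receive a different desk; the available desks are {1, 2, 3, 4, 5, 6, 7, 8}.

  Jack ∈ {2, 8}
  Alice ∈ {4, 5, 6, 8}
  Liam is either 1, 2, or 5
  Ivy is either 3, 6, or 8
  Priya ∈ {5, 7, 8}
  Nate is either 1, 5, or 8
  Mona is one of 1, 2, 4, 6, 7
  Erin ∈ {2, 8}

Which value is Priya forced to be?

The 8 variables together cover exactly {1, 2, 3, 4, 5, 6, 7, 8} — 8 values for 8 variables — and 3 appears only in Ivy's list, so Ivy = 3.
Erin and Jack between them cover only {2, 8} — a naked pair. Remove those values from Alice, Priya, Nate, Liam, Mona.
Nate and Liam share exactly the 2 values {1, 5}; by pigeonhole those values go to them, so strike 1, 5 from Alice, Priya, Mona.
So Priya = 7.

7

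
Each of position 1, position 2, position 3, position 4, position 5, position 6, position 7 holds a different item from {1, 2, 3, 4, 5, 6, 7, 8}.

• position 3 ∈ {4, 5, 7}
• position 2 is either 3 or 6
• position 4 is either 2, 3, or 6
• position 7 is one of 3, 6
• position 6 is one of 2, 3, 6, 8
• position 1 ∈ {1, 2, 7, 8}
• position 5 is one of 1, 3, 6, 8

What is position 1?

The 2 variables position 2 and position 7 are confined to {3, 6}, which locks those values in; drop them from position 4, position 5, position 6.
That leaves position 4 = 2. Strike 2 from position 1, position 6.
position 6's domain is down to {8}, so position 6 = 8. Strike 8 from position 1, position 5.
That leaves position 5 = 1. Strike 1 from position 1.
So position 1 = 7.

7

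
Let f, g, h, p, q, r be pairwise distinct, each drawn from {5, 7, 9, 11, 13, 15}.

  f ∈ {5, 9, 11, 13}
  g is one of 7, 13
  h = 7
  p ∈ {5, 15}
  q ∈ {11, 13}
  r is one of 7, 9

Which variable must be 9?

h must be 7 (only option left). Eliminate 7 elsewhere: g, r.
So 9 goes to r.

r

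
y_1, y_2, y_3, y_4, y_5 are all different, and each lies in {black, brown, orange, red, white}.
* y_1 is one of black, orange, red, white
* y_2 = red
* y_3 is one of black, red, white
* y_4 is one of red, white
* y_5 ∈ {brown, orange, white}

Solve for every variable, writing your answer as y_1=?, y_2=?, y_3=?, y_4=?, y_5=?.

y_2's domain is down to {red}, so y_2 = red. Eliminate red elsewhere: y_1, y_3, y_4.
y_4's domain is down to {white}, so y_4 = white. So y_1, y_3, y_5 can't be white.
y_3 has just one choice, so y_3 = black. Remove black from y_1.
y_1 must be orange (only option left). So y_5 can't be orange.
y_5's domain is down to {brown}, so y_5 = brown.

y_1=orange, y_2=red, y_3=black, y_4=white, y_5=brown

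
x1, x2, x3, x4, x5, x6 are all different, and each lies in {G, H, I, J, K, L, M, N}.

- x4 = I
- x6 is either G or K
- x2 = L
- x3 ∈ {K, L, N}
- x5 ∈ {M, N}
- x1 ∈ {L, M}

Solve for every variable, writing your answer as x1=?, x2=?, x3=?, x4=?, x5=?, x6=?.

x1=M, x2=L, x3=K, x4=I, x5=N, x6=G

x2 must be L (only option left). Strike L from x1, x3.
x4 has just one choice, so x4 = I.
x1 must be M (only option left). Remove M from x5.
That leaves x5 = N. Eliminate N elsewhere: x3.
x3 has just one choice, so x3 = K. Remove K from x6.
x6 must be G (only option left).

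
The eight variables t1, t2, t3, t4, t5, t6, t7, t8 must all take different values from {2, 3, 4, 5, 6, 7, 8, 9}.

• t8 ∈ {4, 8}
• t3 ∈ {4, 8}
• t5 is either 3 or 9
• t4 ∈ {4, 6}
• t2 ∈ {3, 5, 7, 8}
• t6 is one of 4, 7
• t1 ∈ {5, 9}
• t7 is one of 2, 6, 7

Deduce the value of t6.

7

The 8 variables draw from only 8 values {2, 3, 4, 5, 6, 7, 8, 9}, so each is used; only t7 can be 2, hence t7 = 2.
The 7 still-open variables draw from only 7 values {3, 4, 5, 6, 7, 8, 9}, so each is used; only t4 can be 6, hence t4 = 6.
t3 and t8 share exactly the 2 values {4, 8}; by pigeonhole those values go to them, so strike 4, 8 from t2, t6.
So t6 = 7.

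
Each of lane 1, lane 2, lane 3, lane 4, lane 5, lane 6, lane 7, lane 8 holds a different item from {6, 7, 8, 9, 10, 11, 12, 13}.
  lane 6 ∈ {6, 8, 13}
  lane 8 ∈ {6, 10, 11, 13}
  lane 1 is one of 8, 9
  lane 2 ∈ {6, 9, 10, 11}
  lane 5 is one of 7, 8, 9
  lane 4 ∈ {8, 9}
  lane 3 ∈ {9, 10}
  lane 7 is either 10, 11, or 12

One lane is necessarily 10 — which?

The 8 variables together cover exactly {6, 7, 8, 9, 10, 11, 12, 13} — 8 values for 8 variables — and 7 appears only in lane 5's list, so lane 5 = 7.
The 7 still-open variables draw from only 7 values {6, 8, 9, 10, 11, 12, 13}, so each is used; only lane 7 can be 12, hence lane 7 = 12.
lane 1 and lane 4 between them cover only {8, 9} — a naked pair. Remove those values from lane 2, lane 3, lane 6.
So 10 goes to lane 3.

lane 3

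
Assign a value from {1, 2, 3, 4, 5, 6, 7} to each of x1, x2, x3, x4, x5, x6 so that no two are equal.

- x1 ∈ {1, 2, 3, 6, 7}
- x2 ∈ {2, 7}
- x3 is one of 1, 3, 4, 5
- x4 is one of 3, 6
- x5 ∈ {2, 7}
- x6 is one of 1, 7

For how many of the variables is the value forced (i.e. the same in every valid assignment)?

1

x2 and x5 share exactly the 2 values {2, 7}; by pigeonhole those values go to them, so strike 2, 7 from x1, x6.
That leaves x6 = 1. So x1, x3 can't be 1.
x1 and x4 between them cover only {3, 6} — a naked pair. Remove those values from x3.
Determined: x6=1. The other variables each still have more than one consistent value. That makes 1.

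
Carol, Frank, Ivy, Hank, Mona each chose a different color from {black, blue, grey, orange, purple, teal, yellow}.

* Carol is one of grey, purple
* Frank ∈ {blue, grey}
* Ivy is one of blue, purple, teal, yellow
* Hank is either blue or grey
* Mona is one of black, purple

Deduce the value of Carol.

Frank and Hank share exactly the 2 values {blue, grey}; by pigeonhole those values go to them, so strike blue, grey from Carol, Ivy.
So Carol = purple.

purple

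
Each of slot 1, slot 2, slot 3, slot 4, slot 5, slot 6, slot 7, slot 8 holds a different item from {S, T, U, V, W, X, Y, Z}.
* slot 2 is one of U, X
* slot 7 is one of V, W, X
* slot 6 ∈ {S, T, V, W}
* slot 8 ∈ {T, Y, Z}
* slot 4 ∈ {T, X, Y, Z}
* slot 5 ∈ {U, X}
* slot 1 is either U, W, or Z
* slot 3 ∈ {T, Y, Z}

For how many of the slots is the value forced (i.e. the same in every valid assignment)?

3

The 8 variables together cover exactly {S, T, U, V, W, X, Y, Z} — 8 values for 8 variables — and S appears only in slot 6's list, so slot 6 = S.
The 7 still-open variables together cover exactly {T, U, V, W, X, Y, Z} — 7 values for 7 variables — and V appears only in slot 7's list, so slot 7 = V.
The 6 still-open variables together cover exactly {T, U, W, X, Y, Z} — 6 values for 6 variables — and W appears only in slot 1's list, so slot 1 = W.
The 2 variables slot 2 and slot 5 are confined to {U, X}, which locks those values in; drop them from slot 4.
Determined: slot 1=W, slot 6=S, slot 7=V. The other slots each still have more than one consistent value. That makes 3.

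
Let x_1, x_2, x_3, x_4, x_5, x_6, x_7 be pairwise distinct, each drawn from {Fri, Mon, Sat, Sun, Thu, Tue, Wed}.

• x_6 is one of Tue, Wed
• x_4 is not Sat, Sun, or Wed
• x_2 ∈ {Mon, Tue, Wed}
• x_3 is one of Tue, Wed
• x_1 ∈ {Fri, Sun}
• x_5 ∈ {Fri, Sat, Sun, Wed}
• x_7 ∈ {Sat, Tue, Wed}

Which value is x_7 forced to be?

Sat

The 7 variables draw from only 7 values {Fri, Mon, Sat, Sun, Thu, Tue, Wed}, so each is used; only x_4 can be Thu, hence x_4 = Thu.
Among the 6 still-open variables, Mon fits only x_2 (and all 6 values in {Fri, Mon, Sat, Sun, Tue, Wed} must be used), so x_2 = Mon.
x_3 and x_6 share exactly the 2 values {Tue, Wed}; by pigeonhole those values go to them, so strike Tue, Wed from x_5, x_7.
So x_7 = Sat.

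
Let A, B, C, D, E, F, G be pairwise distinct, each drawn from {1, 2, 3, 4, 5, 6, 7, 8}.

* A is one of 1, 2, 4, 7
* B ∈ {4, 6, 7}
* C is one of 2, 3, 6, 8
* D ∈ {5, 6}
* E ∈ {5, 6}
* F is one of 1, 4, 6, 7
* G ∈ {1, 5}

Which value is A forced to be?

The 2 variables D and E are confined to {5, 6}, which locks those values in; drop them from B, C, F, G.
G must be 1 (only option left). So A, F can't be 1.
B and F between them cover only {4, 7} — a naked pair. Remove those values from A.
So A = 2.

2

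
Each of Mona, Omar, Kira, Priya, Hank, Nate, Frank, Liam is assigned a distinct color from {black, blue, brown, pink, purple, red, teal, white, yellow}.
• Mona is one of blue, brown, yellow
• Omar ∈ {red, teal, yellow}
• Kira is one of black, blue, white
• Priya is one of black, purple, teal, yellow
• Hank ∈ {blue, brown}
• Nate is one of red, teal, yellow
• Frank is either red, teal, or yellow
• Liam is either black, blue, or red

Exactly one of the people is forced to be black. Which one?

Liam

Among the 8 variables, purple fits only Priya (and all 8 values in {black, blue, brown, purple, red, teal, white, yellow} must be used), so Priya = purple.
The 7 still-open variables draw from only 7 values {black, blue, brown, red, teal, white, yellow}, so each is used; only Kira can be white, hence Kira = white.
The 6 still-open variables together cover exactly {black, blue, brown, red, teal, yellow} — 6 values for 6 variables — and black appears only in Liam's list, so Liam = black.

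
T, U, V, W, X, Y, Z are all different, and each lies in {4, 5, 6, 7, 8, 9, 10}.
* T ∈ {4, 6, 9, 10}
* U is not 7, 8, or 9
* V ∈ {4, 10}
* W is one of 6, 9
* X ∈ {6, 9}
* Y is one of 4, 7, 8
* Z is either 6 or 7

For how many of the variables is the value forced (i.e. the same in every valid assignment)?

3

The 7 variables together cover exactly {4, 5, 6, 7, 8, 9, 10} — 7 values for 7 variables — and 5 appears only in U's list, so U = 5.
The 6 still-open variables draw from only 6 values {4, 6, 7, 8, 9, 10}, so each is used; only Y can be 8, hence Y = 8.
Among the 5 still-open variables, 7 fits only Z (and all 5 values in {4, 6, 7, 9, 10} must be used), so Z = 7.
The 2 variables W and X are confined to {6, 9}, which locks those values in; drop them from T.
Determined: U=5, Y=8, Z=7. The other variables each still have more than one consistent value. That makes 3.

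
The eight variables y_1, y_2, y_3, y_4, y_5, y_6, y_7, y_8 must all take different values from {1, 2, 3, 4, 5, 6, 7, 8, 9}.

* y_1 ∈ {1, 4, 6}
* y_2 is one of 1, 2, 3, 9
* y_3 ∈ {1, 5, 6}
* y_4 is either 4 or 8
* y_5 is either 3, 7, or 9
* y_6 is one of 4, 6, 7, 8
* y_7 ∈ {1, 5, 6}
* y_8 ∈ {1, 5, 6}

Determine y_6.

7

y_3, y_7, y_8 between them cover only {1, 5, 6} — a naked triple. Remove those values from y_1, y_2, y_6.
y_1 has just one choice, so y_1 = 4. Strike 4 from y_4, y_6.
y_4's domain is down to {8}, so y_4 = 8. So y_6 can't be 8.
So y_6 = 7.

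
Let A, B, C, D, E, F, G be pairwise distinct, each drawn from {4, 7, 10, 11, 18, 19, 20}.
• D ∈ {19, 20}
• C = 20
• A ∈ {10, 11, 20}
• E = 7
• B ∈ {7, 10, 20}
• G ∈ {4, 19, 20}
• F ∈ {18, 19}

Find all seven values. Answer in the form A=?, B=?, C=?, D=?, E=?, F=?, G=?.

A=11, B=10, C=20, D=19, E=7, F=18, G=4

C has just one choice, so C = 20. So A, B, D, G can't be 20.
D has just one choice, so D = 19. Strike 19 from F, G.
E's domain is down to {7}, so E = 7. Strike 7 from B.
F's domain is down to {18}, so F = 18.
That leaves G = 4.
B must be 10 (only option left). So A can't be 10.
A must be 11 (only option left).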